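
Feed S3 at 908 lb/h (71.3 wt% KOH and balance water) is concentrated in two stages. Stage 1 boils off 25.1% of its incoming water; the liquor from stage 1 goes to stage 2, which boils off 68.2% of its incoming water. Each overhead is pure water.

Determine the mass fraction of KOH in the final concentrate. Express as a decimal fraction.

0.913

water in feed = 908×0.287 = 260.6 lb/h.
After stage 1: water left = (1−0.251)×260.6 = 195.19; stream total = 842.59 lb/h.
After stage 2: water left = (1−0.682)×195.19 = 62.069; final concentrate = 709.47 lb/h.
KOH fraction = 647.4/709.47 = 0.913.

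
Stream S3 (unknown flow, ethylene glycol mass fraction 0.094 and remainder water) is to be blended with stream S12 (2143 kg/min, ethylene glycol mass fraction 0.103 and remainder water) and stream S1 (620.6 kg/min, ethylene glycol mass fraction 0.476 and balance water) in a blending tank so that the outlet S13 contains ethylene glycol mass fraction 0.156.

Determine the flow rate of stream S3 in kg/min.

1371 kg/min

Let S3 be the unknown flow. Total out = 2763.6 + S3.
ethylene glycol balance: 516.13 + 0.094·S3 = 0.156·(2763.6 + S3)
(0.094 − 0.156)·S3 = 0.156×2763.6 − 516.13 = -85.013
S3 = -85.013 / -0.062 = 1371.2 kg/min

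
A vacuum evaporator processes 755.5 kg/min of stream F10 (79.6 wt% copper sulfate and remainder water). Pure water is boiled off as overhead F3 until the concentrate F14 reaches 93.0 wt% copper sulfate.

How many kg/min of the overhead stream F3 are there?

copper sulfate is conserved: 755.5×0.796 = 601.38 kg/min all reports to the concentrate.
Concentrate = 601.38/(target fraction) = 646.64 kg/min.
Overhead = 755.5 − 646.64 = 108.86 kg/min.

108.9 kg/min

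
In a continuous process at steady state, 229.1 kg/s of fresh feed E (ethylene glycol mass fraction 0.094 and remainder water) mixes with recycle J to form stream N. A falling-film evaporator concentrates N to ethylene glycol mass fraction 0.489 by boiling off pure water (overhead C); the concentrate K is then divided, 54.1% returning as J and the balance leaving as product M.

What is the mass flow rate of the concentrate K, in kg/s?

95.95 kg/s

Overall ethylene glycol balance (none leaves overhead): ethylene glycol in fresh feed = ethylene glycol in product, i.e. 229.1×0.094 = (1−0.541)·K·0.489.
K = 21.535/(0.489×0.459) = 95.947 kg/s.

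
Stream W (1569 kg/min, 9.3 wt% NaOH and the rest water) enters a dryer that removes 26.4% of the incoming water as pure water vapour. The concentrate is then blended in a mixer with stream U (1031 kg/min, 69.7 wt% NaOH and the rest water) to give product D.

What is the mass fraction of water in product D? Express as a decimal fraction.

0.6113

Vapour removed = 0.264×0.907×1569 = 375.69 kg/min; concentrate = 1193.3 kg/min.
water reaching the mixer = 1047.4 (from concentrate) + 1031×0.303 = 1359.8 kg/min.
Product flow = 1193.3 + 1031 = 2224.3 kg/min; water fraction = 0.6113.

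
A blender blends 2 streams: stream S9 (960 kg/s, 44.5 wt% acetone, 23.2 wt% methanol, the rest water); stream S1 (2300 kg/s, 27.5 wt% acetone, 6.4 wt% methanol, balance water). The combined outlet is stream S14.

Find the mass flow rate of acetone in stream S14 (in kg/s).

acetone out = acetone in = 960×0.445 + 2300×0.275 = 1059.7 kg/s.

1060 kg/s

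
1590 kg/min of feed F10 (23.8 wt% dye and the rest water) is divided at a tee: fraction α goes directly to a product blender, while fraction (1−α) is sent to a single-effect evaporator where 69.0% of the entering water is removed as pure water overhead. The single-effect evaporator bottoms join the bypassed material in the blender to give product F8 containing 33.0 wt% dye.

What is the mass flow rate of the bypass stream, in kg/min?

All 1590×0.238 = 378.42 kg/min of dye reaches F8, so F8 = 378.42/0.330 = 1146.7 kg/min and vapour = 443.27 kg/min.
The evaporator receives (1−α)·1590 of feed at 0.762 water and removes 0.690 of that water:
0.690×0.762×(1−α)×1590 = 443.27
(1−α) = 443.27/835.99 = 0.5302;  α = 0.4698.
Bypass flow = 0.4698×1590 = 746.92 kg/min.

746.9 kg/min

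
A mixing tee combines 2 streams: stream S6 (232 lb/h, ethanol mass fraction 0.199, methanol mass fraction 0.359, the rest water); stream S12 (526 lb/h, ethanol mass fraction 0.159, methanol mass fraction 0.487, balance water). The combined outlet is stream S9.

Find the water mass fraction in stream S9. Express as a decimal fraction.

0.381

Total flow out = 232 + 526 = 758 lb/h.
water in = 232×0.442 + 526×0.354 = 288.75 lb/h.
water mass fraction in S9 = 288.75/758 = 0.381.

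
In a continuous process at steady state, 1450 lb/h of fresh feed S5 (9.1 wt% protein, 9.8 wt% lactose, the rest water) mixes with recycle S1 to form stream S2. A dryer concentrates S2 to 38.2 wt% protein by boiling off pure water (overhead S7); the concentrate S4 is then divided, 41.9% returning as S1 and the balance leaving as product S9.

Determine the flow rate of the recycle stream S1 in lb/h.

249.1 lb/h

Overall protein balance (none leaves overhead): protein in fresh feed = protein in product, i.e. 1450×0.091 = (1−0.419)·S4·0.382.
S4 = 131.95/(0.382×0.581) = 594.52 lb/h.
Recycle S1 = 0.419×594.52 = 249.11 lb/h.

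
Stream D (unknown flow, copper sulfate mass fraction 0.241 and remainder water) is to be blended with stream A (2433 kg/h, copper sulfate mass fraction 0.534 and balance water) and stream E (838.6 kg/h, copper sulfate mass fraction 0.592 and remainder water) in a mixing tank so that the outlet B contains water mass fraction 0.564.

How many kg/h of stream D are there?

Let D be the unknown flow. Total out = 3271.6 + D.
water balance: 1475.9 + 0.759·D = 0.564·(3271.6 + D)
(0.759 − 0.564)·D = 0.564×3271.6 − 1475.9 = 369.26
D = 369.26 / 0.195 = 1893.6 kg/h

1894 kg/h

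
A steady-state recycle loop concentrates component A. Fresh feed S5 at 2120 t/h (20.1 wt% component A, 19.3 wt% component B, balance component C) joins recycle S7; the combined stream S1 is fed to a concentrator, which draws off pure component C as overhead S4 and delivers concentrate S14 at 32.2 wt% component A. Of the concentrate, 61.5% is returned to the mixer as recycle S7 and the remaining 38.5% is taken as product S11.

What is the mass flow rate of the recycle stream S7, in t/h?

2114 t/h

Overall component A balance (none leaves overhead): component A in fresh feed = component A in product, i.e. 2120×0.201 = (1−0.615)·S14·0.322.
S14 = 426.12/(0.322×0.385) = 3437.3 t/h.
Recycle S7 = 0.615×3437.3 = 2113.9 t/h.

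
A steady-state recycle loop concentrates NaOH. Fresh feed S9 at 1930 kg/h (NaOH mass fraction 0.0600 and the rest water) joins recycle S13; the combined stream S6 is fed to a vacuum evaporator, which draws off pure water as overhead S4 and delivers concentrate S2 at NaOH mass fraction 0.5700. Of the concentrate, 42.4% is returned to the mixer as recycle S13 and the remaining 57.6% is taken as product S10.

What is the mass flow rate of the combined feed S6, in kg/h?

2080 kg/h

Overall NaOH balance (none leaves overhead): NaOH in fresh feed = NaOH in product, i.e. 1930×0.060 = (1−0.424)·S2·0.570.
S2 = 115.8/(0.570×0.576) = 352.7 kg/h.
Recycle S13 = 0.424×352.7 = 149.55 kg/h.
Combined feed S6 = 1930 + 149.55 = 2079.5 kg/h.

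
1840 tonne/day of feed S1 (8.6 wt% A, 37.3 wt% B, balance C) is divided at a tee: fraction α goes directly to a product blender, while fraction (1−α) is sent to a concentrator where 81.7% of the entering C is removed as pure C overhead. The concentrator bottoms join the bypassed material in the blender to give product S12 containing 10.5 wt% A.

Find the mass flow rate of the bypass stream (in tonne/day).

1087 tonne/day

All 1840×0.086 = 158.24 tonne/day of A reaches S12, so S12 = 158.24/0.105 = 1507 tonne/day and vapour = 332.95 tonne/day.
The evaporator receives (1−α)·1840 of feed at 0.541 C and removes 0.817 of that C:
0.817×0.541×(1−α)×1840 = 332.95
(1−α) = 332.95/813.27 = 0.4094;  α = 0.5906.
Bypass flow = 0.5906×1840 = 1086.7 tonne/day.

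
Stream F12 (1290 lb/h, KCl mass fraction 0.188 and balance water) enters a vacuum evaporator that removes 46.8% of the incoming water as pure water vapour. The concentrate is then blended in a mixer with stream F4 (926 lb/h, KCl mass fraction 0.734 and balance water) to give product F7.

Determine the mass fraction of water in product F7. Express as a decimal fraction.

Vapour removed = 0.468×0.812×1290 = 490.22 lb/h; concentrate = 799.78 lb/h.
water reaching the mixer = 557.26 (from concentrate) + 926×0.266 = 803.58 lb/h.
Product flow = 799.78 + 926 = 1725.8 lb/h; water fraction = 0.466.

0.466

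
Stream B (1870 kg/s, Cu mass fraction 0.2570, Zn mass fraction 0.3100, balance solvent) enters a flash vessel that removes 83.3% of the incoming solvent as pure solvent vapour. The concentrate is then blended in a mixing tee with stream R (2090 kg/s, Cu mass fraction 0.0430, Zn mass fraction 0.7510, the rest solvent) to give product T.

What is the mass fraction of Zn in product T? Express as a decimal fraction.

Vapour removed = 0.833×0.433×1870 = 674.49 kg/s; concentrate = 1195.5 kg/s.
Zn reaching the mixer = 579.7 (from concentrate) + 2090×0.751 = 2149.3 kg/s.
Product flow = 1195.5 + 2090 = 3285.5 kg/s; Zn fraction = 0.6542.

0.6542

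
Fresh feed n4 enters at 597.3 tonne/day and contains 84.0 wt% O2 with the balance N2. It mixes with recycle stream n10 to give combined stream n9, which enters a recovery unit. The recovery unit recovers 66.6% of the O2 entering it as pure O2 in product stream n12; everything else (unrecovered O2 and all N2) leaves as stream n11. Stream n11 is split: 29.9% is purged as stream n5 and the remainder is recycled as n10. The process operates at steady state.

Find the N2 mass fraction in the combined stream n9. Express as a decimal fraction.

N2 enters only via n4 and leaves only via the purge: 597.3×0.160 = 0.299×(N2 in n11), and the recovery unit passes all N2, so N2 in n9 = N2 in n11 = 319.63 tonne/day.
O2 in n9: m_A = 597.3×0.840 + (1−0.299)·(1−0.666)·m_A, so m_A = 501.73/0.7659 = 655.12 tonne/day.
n9 = 655.12 + 319.63 = 974.74 tonne/day.
N2 fraction in n9 = 319.63/974.74 = 0.3279.

0.3279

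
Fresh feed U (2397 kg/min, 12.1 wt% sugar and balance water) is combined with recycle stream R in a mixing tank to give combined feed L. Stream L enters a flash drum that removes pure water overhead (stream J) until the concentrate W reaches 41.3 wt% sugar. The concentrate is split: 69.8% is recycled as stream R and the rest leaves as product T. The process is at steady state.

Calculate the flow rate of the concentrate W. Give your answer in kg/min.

Overall sugar balance (none leaves overhead): sugar in fresh feed = sugar in product, i.e. 2397×0.121 = (1−0.698)·W·0.413.
W = 290.04/(0.413×0.302) = 2325.4 kg/min.

2325 kg/min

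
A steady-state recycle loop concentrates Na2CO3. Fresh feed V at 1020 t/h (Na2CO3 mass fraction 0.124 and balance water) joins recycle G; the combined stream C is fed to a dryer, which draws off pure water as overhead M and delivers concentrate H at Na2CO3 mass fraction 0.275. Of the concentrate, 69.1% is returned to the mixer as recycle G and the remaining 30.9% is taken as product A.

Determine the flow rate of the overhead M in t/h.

Overall Na2CO3 balance (none leaves overhead): Na2CO3 in fresh feed = Na2CO3 in product, i.e. 1020×0.124 = (1−0.691)·H·0.275.
H = 126.48/(0.275×0.309) = 1488.4 t/h.
Recycle G = 0.691×1488.4 = 1028.5 t/h.
Combined feed C = 1020 + 1028.5 = 2048.5 t/h.
Overhead M = C − H = 2048.5 − 1488.4 = 560.07 t/h.

560.1 t/h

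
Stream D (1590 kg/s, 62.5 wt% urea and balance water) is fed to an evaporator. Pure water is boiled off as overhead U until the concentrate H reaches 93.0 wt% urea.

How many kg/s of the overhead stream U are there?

urea is conserved: 1590×0.625 = 993.75 kg/s all reports to the concentrate.
Concentrate = 993.75/(target fraction) = 1068.5 kg/s.
Overhead = 1590 − 1068.5 = 521.45 kg/s.

521.5 kg/s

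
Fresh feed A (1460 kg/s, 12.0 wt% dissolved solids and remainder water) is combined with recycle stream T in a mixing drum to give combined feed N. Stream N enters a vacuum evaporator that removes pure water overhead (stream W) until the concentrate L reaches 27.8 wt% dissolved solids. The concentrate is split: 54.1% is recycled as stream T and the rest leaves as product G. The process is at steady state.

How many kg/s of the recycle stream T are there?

Overall dissolved solids balance (none leaves overhead): dissolved solids in fresh feed = dissolved solids in product, i.e. 1460×0.120 = (1−0.541)·L·0.278.
L = 175.2/(0.278×0.459) = 1373 kg/s.
Recycle T = 0.541×1373 = 742.8 kg/s.

742.8 kg/s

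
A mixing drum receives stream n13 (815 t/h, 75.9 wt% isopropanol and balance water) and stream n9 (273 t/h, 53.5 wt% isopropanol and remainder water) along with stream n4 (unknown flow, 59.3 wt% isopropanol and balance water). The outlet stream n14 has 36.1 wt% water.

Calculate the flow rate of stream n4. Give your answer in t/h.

Let n4 be the unknown flow. Total out = 1088 + n4.
water balance: 323.36 + 0.407·n4 = 0.361·(1088 + n4)
(0.407 − 0.361)·n4 = 0.361×1088 − 323.36 = 69.408
n4 = 69.408 / 0.046 = 1508.9 t/h

1509 t/h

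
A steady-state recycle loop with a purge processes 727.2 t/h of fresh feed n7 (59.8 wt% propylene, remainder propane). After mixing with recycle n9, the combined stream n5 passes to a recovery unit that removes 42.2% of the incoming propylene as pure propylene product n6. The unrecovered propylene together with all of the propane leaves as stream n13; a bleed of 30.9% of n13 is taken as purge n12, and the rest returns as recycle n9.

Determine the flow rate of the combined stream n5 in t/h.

1670 t/h

propane enters only via n7 and leaves only via the purge: 727.2×0.402 = 0.309×(propane in n13), and the recovery unit passes all propane, so propane in n5 = propane in n13 = 946.07 t/h.
propylene in n5: m_A = 727.2×0.598 + (1−0.309)·(1−0.422)·m_A, so m_A = 434.87/0.6006 = 724.05 t/h.
n5 = 724.05 + 946.07 = 1670.1 t/h.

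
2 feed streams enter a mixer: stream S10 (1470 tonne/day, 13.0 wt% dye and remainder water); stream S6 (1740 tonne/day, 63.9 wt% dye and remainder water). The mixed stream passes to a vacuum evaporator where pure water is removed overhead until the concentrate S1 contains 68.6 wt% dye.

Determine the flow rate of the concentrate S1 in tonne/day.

dye entering = 1470×0.130 + 1740×0.639 = 1303 tonne/day.
All dye reports to S1, so S1 = 1303/0.686 = 1899.4 tonne/day.

1899 tonne/day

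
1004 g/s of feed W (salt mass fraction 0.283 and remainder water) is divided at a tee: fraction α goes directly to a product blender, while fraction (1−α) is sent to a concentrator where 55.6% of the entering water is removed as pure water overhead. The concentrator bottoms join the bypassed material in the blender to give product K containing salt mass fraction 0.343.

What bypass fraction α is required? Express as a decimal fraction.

All 1004×0.283 = 284.13 g/s of salt reaches K, so K = 284.13/0.343 = 828.37 g/s and vapour = 175.63 g/s.
The evaporator receives (1−α)·1004 of feed at 0.717 water and removes 0.556 of that water:
0.556×0.717×(1−α)×1004 = 175.63
(1−α) = 175.63/400.25 = 0.4388;  α = 0.5612.

0.561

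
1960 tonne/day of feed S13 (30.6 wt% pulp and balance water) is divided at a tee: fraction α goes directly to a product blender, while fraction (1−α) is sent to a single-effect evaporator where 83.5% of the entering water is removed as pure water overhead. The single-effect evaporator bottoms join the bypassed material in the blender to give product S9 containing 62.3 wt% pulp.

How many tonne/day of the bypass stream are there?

239 tonne/day

All 1960×0.306 = 599.76 tonne/day of pulp reaches S9, so S9 = 599.76/0.623 = 962.7 tonne/day and vapour = 997.3 tonne/day.
The evaporator receives (1−α)·1960 of feed at 0.694 water and removes 0.835 of that water:
0.835×0.694×(1−α)×1960 = 997.3
(1−α) = 997.3/1135.8 = 0.8781;  α = 0.1219.
Bypass flow = 0.1219×1960 = 239 tonne/day.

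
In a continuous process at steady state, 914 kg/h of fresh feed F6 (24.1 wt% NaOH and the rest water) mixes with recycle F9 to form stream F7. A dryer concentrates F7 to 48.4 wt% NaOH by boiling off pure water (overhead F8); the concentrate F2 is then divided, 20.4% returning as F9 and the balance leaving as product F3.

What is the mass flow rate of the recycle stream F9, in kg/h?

116.6 kg/h

Overall NaOH balance (none leaves overhead): NaOH in fresh feed = NaOH in product, i.e. 914×0.241 = (1−0.204)·F2·0.484.
F2 = 220.27/(0.484×0.796) = 571.75 kg/h.
Recycle F9 = 0.204×571.75 = 116.64 kg/h.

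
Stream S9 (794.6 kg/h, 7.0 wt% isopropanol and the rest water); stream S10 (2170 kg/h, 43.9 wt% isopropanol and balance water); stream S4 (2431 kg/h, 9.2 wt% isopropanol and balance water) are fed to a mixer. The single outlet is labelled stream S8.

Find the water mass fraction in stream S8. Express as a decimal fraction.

Total flow out = 794.6 + 2170 + 2431 = 5395.6 kg/h.
water in = 794.6×0.930 + 2170×0.561 + 2431×0.908 = 4163.7 kg/h.
water mass fraction in S8 = 4163.7/5395.6 = 0.7717.

0.7717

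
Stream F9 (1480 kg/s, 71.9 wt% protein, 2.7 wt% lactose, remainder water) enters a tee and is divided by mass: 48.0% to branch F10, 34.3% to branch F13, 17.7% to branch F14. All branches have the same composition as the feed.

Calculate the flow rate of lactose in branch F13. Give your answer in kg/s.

Branch F13 total = 0.343×1480 = 507.64 kg/s.
lactose in F13 = 0.027×507.64 = 13.706 kg/s.

13.71 kg/s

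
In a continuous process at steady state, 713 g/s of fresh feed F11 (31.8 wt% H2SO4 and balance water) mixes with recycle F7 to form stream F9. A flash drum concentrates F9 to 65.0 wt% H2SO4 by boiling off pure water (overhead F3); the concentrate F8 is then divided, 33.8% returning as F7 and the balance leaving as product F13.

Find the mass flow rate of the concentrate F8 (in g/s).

Overall H2SO4 balance (none leaves overhead): H2SO4 in fresh feed = H2SO4 in product, i.e. 713×0.318 = (1−0.338)·F8·0.650.
F8 = 226.73/(0.650×0.662) = 526.92 g/s.

526.9 g/s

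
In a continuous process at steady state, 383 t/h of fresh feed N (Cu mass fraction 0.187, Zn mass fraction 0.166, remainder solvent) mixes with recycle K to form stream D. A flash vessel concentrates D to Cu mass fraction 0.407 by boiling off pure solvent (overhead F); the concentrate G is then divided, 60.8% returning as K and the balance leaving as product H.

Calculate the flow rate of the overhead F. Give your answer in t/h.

Overall Cu balance (none leaves overhead): Cu in fresh feed = Cu in product, i.e. 383×0.187 = (1−0.608)·G·0.407.
G = 71.621/(0.407×0.392) = 448.91 t/h.
Recycle K = 0.608×448.91 = 272.94 t/h.
Combined feed D = 383 + 272.94 = 655.94 t/h.
Overhead F = D − G = 655.94 − 448.91 = 207.03 t/h.

207 t/h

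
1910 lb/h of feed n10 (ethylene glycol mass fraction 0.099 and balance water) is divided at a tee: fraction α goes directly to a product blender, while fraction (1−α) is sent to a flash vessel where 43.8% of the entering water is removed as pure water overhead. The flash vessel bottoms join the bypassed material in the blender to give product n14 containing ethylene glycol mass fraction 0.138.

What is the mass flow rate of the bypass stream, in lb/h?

542.2 lb/h

All 1910×0.099 = 189.09 lb/h of ethylene glycol reaches n14, so n14 = 189.09/0.138 = 1370.2 lb/h and vapour = 539.78 lb/h.
The evaporator receives (1−α)·1910 of feed at 0.901 water and removes 0.438 of that water:
0.438×0.901×(1−α)×1910 = 539.78
(1−α) = 539.78/753.76 = 0.7161;  α = 0.2839.
Bypass flow = 0.2839×1910 = 542.21 lb/h.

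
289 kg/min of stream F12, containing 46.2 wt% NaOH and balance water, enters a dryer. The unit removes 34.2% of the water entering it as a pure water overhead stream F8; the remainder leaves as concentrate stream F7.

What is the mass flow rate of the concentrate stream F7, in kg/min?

water entering = 289×0.538 = 155.48 kg/min; overhead removed = 0.342×155.48 = 53.175 kg/min.
Concentrate = 289 − 53.175 = 235.83 kg/min.

235.8 kg/min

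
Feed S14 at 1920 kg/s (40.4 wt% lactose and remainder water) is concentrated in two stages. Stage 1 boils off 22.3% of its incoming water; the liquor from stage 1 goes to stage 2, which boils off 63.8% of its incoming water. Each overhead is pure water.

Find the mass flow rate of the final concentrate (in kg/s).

1098 kg/s

water in feed = 1920×0.596 = 1144.3 kg/s.
After stage 1: water left = (1−0.223)×1144.3 = 889.14; stream total = 1664.8 kg/s.
After stage 2: water left = (1−0.638)×889.14 = 321.87; final concentrate = 1097.5 kg/s.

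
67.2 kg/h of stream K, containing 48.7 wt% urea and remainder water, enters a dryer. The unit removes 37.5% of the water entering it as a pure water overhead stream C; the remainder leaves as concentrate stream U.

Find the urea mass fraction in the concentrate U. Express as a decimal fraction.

0.603

urea is not removed: 67.2×0.487 = 32.726 kg/h of urea enters U.
water entering = 67.2×0.513 = 34.474 kg/h; overhead removed = 0.375×34.474 = 12.928 kg/h.
Concentrate = 67.2 − 12.928 = 54.272 kg/h.
Mass fraction = 32.726/54.272 = 0.603.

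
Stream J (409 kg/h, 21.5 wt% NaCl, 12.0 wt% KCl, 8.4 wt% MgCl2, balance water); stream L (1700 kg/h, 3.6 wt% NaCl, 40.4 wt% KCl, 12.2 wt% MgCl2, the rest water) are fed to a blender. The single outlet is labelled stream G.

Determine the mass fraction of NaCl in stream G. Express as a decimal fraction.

0.071

Total flow out = 409 + 1700 = 2109 kg/h.
NaCl in = 409×0.215 + 1700×0.036 = 149.13 kg/h.
NaCl mass fraction in G = 149.13/2109 = 0.071.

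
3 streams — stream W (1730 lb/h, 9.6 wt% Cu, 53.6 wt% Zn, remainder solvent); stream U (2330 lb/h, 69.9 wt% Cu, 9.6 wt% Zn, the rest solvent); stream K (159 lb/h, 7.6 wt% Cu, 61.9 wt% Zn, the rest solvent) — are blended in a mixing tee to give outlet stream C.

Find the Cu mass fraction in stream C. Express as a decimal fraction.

Total flow out = 1730 + 2330 + 159 = 4219 lb/h.
Cu in = 1730×0.096 + 2330×0.699 + 159×0.076 = 1806.8 lb/h.
Cu mass fraction in C = 1806.8/4219 = 0.4283.

0.4283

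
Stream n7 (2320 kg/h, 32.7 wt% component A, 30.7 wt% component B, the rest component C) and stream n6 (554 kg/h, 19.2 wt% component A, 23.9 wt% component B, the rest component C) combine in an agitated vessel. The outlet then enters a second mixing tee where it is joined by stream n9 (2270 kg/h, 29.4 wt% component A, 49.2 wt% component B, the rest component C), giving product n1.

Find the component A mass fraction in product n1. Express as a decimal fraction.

0.298

Overall, product flow = 5144 kg/h.
component A in = 2320×0.327 + 554×0.192 + 2270×0.294 = 1532.4 kg/h.
component A fraction in n1 = 0.298.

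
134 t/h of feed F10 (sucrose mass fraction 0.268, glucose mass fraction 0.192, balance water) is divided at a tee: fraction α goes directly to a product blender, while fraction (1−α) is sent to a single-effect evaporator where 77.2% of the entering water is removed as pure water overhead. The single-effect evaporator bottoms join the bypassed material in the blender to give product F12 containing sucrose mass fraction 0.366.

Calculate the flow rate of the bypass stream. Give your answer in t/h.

All 134×0.268 = 35.912 t/h of sucrose reaches F12, so F12 = 35.912/0.366 = 98.12 t/h and vapour = 35.88 t/h.
The evaporator receives (1−α)·134 of feed at 0.540 water and removes 0.772 of that water:
0.772×0.540×(1−α)×134 = 35.88
(1−α) = 35.88/55.862 = 0.6423;  α = 0.3577.
Bypass flow = 0.3577×134 = 47.933 t/h.

47.93 t/h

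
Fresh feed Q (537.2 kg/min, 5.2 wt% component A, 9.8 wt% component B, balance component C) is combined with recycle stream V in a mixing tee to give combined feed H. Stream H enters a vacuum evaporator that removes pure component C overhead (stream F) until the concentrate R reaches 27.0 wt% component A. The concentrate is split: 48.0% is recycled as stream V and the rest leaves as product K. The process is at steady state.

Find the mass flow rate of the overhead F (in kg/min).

Overall component A balance (none leaves overhead): component A in fresh feed = component A in product, i.e. 537.2×0.052 = (1−0.480)·R·0.270.
R = 27.934/(0.270×0.520) = 198.96 kg/min.
Recycle V = 0.480×198.96 = 95.502 kg/min.
Combined feed H = 537.2 + 95.502 = 632.7 kg/min.
Overhead F = H − R = 632.7 − 198.96 = 433.74 kg/min.

433.7 kg/min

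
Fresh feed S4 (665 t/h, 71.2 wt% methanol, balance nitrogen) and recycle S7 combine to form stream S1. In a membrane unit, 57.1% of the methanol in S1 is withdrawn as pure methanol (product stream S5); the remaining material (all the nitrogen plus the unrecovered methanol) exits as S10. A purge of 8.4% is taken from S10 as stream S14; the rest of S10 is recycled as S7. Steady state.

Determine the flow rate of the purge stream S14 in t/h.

219.6 t/h

nitrogen enters only via S4 and leaves only via the purge: 665×0.288 = 0.084×(nitrogen in S10), and the membrane unit passes all nitrogen, so nitrogen in S1 = nitrogen in S10 = 2280 t/h.
methanol in S1: m_A = 665×0.712 + (1−0.084)·(1−0.571)·m_A, so m_A = 473.48/0.6070 = 779.99 t/h.
S10 = (1−0.571)×779.99 + 2280 = 2614.6 t/h.
Purge S14 = 0.084×2614.6 = 219.63 t/h.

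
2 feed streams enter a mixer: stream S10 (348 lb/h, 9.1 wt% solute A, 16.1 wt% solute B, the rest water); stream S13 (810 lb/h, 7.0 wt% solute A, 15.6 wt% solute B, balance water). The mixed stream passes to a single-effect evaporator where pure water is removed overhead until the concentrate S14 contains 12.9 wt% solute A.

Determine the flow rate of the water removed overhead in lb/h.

solute A entering = 348×0.091 + 810×0.070 = 88.368 lb/h.
All solute A reports to S14, so S14 = 88.368/0.129 = 685.02 lb/h.
Total feed = 1158 lb/h; overhead = 1158 − 685.02 = 472.98 lb/h.

473 lb/h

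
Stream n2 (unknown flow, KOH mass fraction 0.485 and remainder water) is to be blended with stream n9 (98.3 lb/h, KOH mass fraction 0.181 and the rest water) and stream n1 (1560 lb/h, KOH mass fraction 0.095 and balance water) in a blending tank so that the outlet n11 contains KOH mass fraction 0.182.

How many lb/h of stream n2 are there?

448.2 lb/h

Let n2 be the unknown flow. Total out = 1658.3 + n2.
KOH balance: 165.99 + 0.485·n2 = 0.182·(1658.3 + n2)
(0.485 − 0.182)·n2 = 0.182×1658.3 − 165.99 = 135.82
n2 = 135.82 / 0.303 = 448.25 lb/h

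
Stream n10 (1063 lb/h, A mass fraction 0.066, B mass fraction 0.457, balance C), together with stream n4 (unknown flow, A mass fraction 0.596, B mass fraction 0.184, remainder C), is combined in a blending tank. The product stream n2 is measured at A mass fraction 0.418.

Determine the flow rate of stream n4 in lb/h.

2102 lb/h

Let n4 be the unknown flow. Total out = 1063 + n4.
A balance: 70.158 + 0.596·n4 = 0.418·(1063 + n4)
(0.596 − 0.418)·n4 = 0.418×1063 − 70.158 = 374.18
n4 = 374.18 / 0.178 = 2102.1 lb/h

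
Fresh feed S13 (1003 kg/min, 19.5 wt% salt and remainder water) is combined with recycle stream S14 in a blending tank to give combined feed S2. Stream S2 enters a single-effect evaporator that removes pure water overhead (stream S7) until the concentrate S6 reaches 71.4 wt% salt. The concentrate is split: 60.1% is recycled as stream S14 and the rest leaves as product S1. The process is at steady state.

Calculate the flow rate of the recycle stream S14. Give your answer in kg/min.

412.6 kg/min

Overall salt balance (none leaves overhead): salt in fresh feed = salt in product, i.e. 1003×0.195 = (1−0.601)·S6·0.714.
S6 = 195.59/(0.714×0.399) = 686.54 kg/min.
Recycle S14 = 0.601×686.54 = 412.61 kg/min.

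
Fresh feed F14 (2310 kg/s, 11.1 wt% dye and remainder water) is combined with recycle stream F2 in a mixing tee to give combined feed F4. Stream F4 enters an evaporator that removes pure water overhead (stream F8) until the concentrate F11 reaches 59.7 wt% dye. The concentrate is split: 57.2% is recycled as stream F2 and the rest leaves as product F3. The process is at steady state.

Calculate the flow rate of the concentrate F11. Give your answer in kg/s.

1003 kg/s

Overall dye balance (none leaves overhead): dye in fresh feed = dye in product, i.e. 2310×0.111 = (1−0.572)·F11·0.597.
F11 = 256.41/(0.597×0.428) = 1003.5 kg/s.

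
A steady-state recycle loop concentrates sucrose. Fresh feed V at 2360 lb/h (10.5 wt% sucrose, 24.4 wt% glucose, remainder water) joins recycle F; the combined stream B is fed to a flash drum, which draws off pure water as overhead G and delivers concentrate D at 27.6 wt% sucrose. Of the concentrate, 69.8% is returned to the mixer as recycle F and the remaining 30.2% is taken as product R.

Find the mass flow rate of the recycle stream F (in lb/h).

Overall sucrose balance (none leaves overhead): sucrose in fresh feed = sucrose in product, i.e. 2360×0.105 = (1−0.698)·D·0.276.
D = 247.8/(0.276×0.302) = 2972.9 lb/h.
Recycle F = 0.698×2972.9 = 2075.1 lb/h.

2075 lb/h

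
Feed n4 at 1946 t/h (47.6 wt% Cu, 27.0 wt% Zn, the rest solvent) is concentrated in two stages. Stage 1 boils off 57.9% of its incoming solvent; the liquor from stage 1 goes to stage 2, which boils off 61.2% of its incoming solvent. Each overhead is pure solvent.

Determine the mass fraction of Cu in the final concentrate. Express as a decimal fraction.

0.604

solvent in feed = 1946×0.254 = 494.28 t/h.
After stage 1: solvent left = (1−0.579)×494.28 = 208.09; stream total = 1659.8 t/h.
After stage 2: solvent left = (1−0.612)×208.09 = 80.74; final concentrate = 1532.5 t/h.
Cu fraction = 926.3/1532.5 = 0.604.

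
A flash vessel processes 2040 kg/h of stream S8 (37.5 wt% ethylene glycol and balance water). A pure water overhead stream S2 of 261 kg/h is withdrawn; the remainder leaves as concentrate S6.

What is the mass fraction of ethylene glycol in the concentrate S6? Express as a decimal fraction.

ethylene glycol is not removed: 2040×0.375 = 765 kg/h of ethylene glycol enters S6.
Concentrate = 2040 − 261 = 1779 kg/h.
Mass fraction = 765/1779 = 0.430.

0.430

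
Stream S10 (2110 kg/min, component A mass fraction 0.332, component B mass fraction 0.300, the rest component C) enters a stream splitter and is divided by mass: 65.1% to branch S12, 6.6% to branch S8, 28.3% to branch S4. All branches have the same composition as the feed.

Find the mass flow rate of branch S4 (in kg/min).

597.1 kg/min

Branch S4 flow = 0.283×2110 = 597.13 kg/min.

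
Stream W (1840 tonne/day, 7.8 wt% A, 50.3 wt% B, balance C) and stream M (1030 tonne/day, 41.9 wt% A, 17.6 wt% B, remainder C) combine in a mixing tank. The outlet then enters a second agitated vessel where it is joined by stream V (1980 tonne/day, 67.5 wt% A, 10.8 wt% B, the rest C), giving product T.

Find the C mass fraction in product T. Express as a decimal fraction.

Overall, product flow = 4850 tonne/day.
C in = 1840×0.419 + 1030×0.405 + 1980×0.217 = 1617.8 tonne/day.
C fraction in T = 0.334.

0.334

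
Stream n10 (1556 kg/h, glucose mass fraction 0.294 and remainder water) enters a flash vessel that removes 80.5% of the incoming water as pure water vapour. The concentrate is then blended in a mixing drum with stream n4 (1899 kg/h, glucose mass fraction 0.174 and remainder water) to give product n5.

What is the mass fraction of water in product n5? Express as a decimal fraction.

0.694

Vapour removed = 0.805×0.706×1556 = 884.32 kg/h; concentrate = 671.68 kg/h.
water reaching the mixer = 214.21 (from concentrate) + 1899×0.826 = 1782.8 kg/h.
Product flow = 671.68 + 1899 = 2570.7 kg/h; water fraction = 0.694.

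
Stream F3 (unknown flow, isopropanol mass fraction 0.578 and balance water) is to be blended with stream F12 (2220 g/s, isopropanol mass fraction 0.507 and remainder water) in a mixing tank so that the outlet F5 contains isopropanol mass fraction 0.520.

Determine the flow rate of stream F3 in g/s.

497.6 g/s

Let F3 be the unknown flow. Total out = 2220 + F3.
isopropanol balance: 1125.5 + 0.578·F3 = 0.520·(2220 + F3)
(0.578 − 0.520)·F3 = 0.520×2220 − 1125.5 = 28.86
F3 = 28.86 / 0.058 = 497.59 g/s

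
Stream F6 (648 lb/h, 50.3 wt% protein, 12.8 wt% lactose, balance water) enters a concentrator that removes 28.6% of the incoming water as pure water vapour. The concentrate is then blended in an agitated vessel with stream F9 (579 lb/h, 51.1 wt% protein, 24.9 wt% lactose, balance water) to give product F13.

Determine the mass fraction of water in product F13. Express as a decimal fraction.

0.267

Vapour removed = 0.286×0.369×648 = 68.386 lb/h; concentrate = 579.61 lb/h.
water reaching the mixer = 170.73 (from concentrate) + 579×0.240 = 309.69 lb/h.
Product flow = 579.61 + 579 = 1158.6 lb/h; water fraction = 0.267.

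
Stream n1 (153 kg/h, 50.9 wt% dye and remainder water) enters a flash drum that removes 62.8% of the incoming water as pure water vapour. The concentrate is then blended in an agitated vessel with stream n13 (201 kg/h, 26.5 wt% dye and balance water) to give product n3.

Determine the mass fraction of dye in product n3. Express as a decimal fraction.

0.427

Vapour removed = 0.628×0.491×153 = 47.177 kg/h; concentrate = 105.82 kg/h.
dye reaching the mixer = 77.877 (from concentrate) + 201×0.265 = 131.14 kg/h.
Product flow = 105.82 + 201 = 306.82 kg/h; dye fraction = 0.427.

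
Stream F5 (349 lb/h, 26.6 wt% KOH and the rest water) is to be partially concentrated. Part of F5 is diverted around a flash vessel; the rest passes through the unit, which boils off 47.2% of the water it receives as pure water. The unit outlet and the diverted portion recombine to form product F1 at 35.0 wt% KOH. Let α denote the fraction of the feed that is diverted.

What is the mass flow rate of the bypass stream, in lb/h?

All 349×0.266 = 92.834 lb/h of KOH reaches F1, so F1 = 92.834/0.350 = 265.24 lb/h and vapour = 83.76 lb/h.
The evaporator receives (1−α)·349 of feed at 0.734 water and removes 0.472 of that water:
0.472×0.734×(1−α)×349 = 83.76
(1−α) = 83.76/120.91 = 0.6927;  α = 0.3073.
Bypass flow = 0.3073×349 = 107.23 lb/h.

107.2 lb/h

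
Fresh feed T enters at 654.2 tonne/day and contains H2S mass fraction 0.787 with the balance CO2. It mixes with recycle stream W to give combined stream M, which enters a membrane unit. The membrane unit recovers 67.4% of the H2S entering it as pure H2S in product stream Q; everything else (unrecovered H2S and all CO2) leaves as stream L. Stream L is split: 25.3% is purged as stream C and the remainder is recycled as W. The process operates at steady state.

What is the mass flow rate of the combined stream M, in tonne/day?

CO2 enters only via T and leaves only via the purge: 654.2×0.213 = 0.253×(CO2 in L), and the membrane unit passes all CO2, so CO2 in M = CO2 in L = 550.77 tonne/day.
H2S in M: m_A = 654.2×0.787 + (1−0.253)·(1−0.674)·m_A, so m_A = 514.86/0.7565 = 680.6 tonne/day.
M = 680.6 + 550.77 = 1231.4 tonne/day.

1231 tonne/day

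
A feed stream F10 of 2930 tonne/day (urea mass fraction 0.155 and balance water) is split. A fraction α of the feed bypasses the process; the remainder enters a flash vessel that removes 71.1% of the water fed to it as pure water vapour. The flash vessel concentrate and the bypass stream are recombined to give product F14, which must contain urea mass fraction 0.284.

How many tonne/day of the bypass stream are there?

All 2930×0.155 = 454.15 tonne/day of urea reaches F14, so F14 = 454.15/0.284 = 1599.1 tonne/day and vapour = 1330.9 tonne/day.
The evaporator receives (1−α)·2930 of feed at 0.845 water and removes 0.711 of that water:
0.711×0.845×(1−α)×2930 = 1330.9
(1−α) = 1330.9/1760.3 = 0.7560;  α = 0.2440.
Bypass flow = 0.2440×2930 = 714.8 tonne/day.

714.8 tonne/day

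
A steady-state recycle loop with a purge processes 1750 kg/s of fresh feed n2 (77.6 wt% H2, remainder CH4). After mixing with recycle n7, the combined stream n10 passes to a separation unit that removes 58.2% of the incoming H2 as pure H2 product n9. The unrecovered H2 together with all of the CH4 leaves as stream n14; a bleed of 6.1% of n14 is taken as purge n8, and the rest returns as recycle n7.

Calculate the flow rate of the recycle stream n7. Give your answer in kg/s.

6912 kg/s

CH4 enters only via n2 and leaves only via the purge: 1750×0.224 = 0.061×(CH4 in n14), and the separation unit passes all CH4, so CH4 in n10 = CH4 in n14 = 6426.2 kg/s.
H2 in n10: m_A = 1750×0.776 + (1−0.061)·(1−0.582)·m_A, so m_A = 1358/0.6075 = 2235.4 kg/s.
n14 = (1−0.582)×2235.4 + 6426.2 = 7360.6 kg/s.
Recycle n7 = (1−0.061)×7360.6 = 6911.6 kg/s.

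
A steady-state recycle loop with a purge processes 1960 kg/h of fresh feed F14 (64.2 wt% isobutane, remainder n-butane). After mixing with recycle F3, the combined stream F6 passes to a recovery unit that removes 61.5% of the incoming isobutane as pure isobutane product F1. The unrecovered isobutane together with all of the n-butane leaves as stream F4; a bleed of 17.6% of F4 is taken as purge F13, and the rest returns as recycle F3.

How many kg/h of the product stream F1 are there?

isobutane in F6: m_A = 1960×0.642 + (1−0.176)·(1−0.615)·m_A, so m_A = 1258.3/0.6828 = 1843 kg/h.
Product F1 = 0.615×1843 = 1133.4 kg/h.

1133 kg/h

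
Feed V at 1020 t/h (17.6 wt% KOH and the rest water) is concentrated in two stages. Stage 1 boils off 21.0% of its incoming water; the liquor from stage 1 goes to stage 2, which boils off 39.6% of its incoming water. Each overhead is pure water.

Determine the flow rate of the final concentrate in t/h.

water in feed = 1020×0.824 = 840.48 t/h.
After stage 1: water left = (1−0.210)×840.48 = 663.98; stream total = 843.5 t/h.
After stage 2: water left = (1−0.396)×663.98 = 401.04; final concentrate = 580.56 t/h.

580.6 t/h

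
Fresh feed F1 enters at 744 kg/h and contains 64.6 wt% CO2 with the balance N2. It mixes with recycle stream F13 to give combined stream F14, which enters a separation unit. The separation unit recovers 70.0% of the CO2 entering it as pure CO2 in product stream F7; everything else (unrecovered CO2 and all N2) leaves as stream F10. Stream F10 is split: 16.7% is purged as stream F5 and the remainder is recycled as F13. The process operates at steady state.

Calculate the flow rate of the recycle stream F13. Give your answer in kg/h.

N2 enters only via F1 and leaves only via the purge: 744×0.354 = 0.167×(N2 in F10), and the separation unit passes all N2, so N2 in F14 = N2 in F10 = 1577.1 kg/h.
CO2 in F14: m_A = 744×0.646 + (1−0.167)·(1−0.700)·m_A, so m_A = 480.62/0.7501 = 640.75 kg/h.
F10 = (1−0.700)×640.75 + 1577.1 = 1769.3 kg/h.
Recycle F13 = (1−0.167)×1769.3 = 1473.8 kg/h.

1474 kg/h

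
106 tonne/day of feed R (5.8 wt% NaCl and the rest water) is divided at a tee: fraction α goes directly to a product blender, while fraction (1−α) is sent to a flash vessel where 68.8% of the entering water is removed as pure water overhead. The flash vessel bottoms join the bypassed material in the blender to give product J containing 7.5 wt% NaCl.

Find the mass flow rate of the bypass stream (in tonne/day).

All 106×0.058 = 6.148 tonne/day of NaCl reaches J, so J = 6.148/0.075 = 81.973 tonne/day and vapour = 24.027 tonne/day.
The evaporator receives (1−α)·106 of feed at 0.942 water and removes 0.688 of that water:
0.688×0.942×(1−α)×106 = 24.027
(1−α) = 24.027/68.698 = 0.3497;  α = 0.6503.
Bypass flow = 0.6503×106 = 68.927 tonne/day.

68.93 tonne/day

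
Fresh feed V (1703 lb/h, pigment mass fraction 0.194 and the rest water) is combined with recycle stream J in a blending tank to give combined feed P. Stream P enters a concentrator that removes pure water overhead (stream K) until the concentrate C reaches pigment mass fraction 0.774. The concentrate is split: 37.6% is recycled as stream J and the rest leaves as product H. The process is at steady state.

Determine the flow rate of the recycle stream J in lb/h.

257.2 lb/h

Overall pigment balance (none leaves overhead): pigment in fresh feed = pigment in product, i.e. 1703×0.194 = (1−0.376)·C·0.774.
C = 330.38/(0.774×0.624) = 684.05 lb/h.
Recycle J = 0.376×684.05 = 257.2 lb/h.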